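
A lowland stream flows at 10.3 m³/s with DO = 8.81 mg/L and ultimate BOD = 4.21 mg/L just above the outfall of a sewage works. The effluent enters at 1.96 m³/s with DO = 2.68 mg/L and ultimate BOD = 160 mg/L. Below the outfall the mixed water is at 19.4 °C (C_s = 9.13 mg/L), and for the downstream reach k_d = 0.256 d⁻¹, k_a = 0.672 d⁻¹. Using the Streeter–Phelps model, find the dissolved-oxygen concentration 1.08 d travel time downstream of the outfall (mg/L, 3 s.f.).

DO ≈ 3.58 mg/L

Mixed DO = (10.3×8.81 + 1.96×2.68)/(10.3+1.96) = 96.00/12.26 = 7.830 mg/L.
Mixed L₀ = (10.3×4.21 + 1.96×160)/(12.26) = 357.0/12.26 = 29.12 mg/L.
Initial deficit D₀ = C_s − DO₀ = 9.13 − 7.830 = 1.300 mg/L.
D(1.08) = [0.256×29.12/(0.672−0.256)](e^(−0.256×1.08) − e^(−0.672×1.08)) + 1.300 e^(−0.672×1.08)
= 17.92 × (0.7584 − 0.4840) + 1.300 × 0.4840 = 5.547 mg/L.
DO = 9.13 − 5.547 = 3.583 mg/L.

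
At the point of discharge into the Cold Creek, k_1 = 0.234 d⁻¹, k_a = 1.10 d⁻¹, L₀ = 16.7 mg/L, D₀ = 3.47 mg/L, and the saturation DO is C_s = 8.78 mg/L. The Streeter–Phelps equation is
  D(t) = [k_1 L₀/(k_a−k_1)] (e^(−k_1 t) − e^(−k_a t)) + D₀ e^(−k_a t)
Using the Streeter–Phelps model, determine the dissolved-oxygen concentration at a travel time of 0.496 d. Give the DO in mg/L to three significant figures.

DO ≈ 5.37 mg/L

k_1 L₀/(k_a−k_1) = 0.234×16.7/(1.10−0.234) = 3.908/0.8660 = 4.512 mg/L.
e^(−k_1 t) = e^(−0.234×0.4960) = 0.8904; e^(−k_a t) = e^(−1.10×0.4960) = 0.5795.
D = 4.512 × (0.8904 − 0.5795) + 3.47 × 0.5795 = 1.403 + 2.011 = 3.414 mg/L.
DO = C_s − D = 8.78 − 3.414 = 5.366 mg/L.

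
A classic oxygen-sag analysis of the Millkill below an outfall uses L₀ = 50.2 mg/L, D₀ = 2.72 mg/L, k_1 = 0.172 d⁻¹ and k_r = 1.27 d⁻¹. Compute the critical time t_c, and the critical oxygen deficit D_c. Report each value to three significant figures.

t_c ≈ 1.43 d; D_c ≈ 5.31 mg/L

With k_r/k_1 = 7.384 and 1 − D₀(k_r−k_1)/(k_1 L₀) = 0.6541,
t_c = ln(7.384 × 0.6541) / (1.27 − 0.172) = ln(4.830) / 1.098 = 1.575/1.098 = 1.434 d.
D_c = (k_1/k_r) L₀ e^(−k_1 t_c) = (0.172/1.27) × 50.2 × e^(−0.172×1.434) = 0.1354 × 50.2 × 0.7814 = 5.312 mg/L.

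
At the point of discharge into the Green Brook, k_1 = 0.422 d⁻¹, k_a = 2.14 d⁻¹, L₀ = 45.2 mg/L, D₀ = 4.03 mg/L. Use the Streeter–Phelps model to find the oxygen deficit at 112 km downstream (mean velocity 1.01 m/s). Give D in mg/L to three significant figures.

D ≈ 6.01 mg/L

Travel time t = x/v = 112 km / (1.01 m/s) = 112000 m / 1.01 m/s = 110900 s = 1.283 d.
k_1 L₀/(k_a−k_1) = 0.422×45.2/(2.14−0.422) = 19.07/1.718 = 11.10 mg/L.
e^(−k_1 t) = e^(−0.422×1.283) = 0.5818; e^(−k_a t) = e^(−2.14×1.283) = 0.06415.
D = 11.10 × (0.5818 − 0.06415) + 4.03 × 0.06415 = 5.747 + 0.2585 = 6.006 mg/L.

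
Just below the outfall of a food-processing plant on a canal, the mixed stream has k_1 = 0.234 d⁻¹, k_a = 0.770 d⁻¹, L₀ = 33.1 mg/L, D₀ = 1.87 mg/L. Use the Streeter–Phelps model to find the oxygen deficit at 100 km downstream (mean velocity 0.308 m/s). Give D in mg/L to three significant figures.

Travel time t = x/v = 100 km / (0.308 m/s) = 100000 m / 0.308 m/s = 324700 s = 3.758 d.
k_1 L₀/(k_a−k_1) = 0.234×33.1/(0.770−0.234) = 7.745/0.5360 = 14.45 mg/L.
e^(−k_1 t) = e^(−0.234×3.758) = 0.4151; e^(−k_a t) = e^(−0.770×3.758) = 0.05538.
D = 14.45 × (0.4151 − 0.05538) + 1.87 × 0.05538 = 5.198 + 0.1036 = 5.301 mg/L.

D ≈ 5.30 mg/L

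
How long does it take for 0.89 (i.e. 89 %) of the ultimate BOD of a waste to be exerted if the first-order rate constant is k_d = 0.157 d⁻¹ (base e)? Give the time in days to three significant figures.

y/L₀ = 1 − e^(−k_d t) = 0.89 ⇒ e^(−k_d t) = 0.110
t = −ln(0.110) / 0.157 = 2.207 / 0.157 = 14.06 d.

t ≈ 14.1 d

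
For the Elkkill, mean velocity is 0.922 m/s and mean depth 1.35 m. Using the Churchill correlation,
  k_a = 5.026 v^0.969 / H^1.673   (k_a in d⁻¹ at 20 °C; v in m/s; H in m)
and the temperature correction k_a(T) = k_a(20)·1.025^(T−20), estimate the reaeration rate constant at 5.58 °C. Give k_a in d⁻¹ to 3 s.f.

k_a(20) = 5.026 × 0.922^0.969 / 1.35^1.673 = 5.026 × 0.9243 / 1.652 = 2.812 d⁻¹.
k_a(5.58) = 2.812 × 1.025^(5.58−20) = 2.812 × 0.7004 = 1.970 d⁻¹.

k_a ≈ 1.97 d⁻¹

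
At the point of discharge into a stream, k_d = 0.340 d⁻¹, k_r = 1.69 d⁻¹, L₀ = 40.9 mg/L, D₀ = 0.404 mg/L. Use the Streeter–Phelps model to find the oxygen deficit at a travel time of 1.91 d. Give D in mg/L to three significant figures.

k_d L₀/(k_r−k_d) = 0.340×40.9/(1.69−0.340) = 13.91/1.350 = 10.30 mg/L.
e^(−k_d t) = e^(−0.340×1.910) = 0.5224; e^(−k_r t) = e^(−1.69×1.910) = 0.03964.
D = 10.30 × (0.5224 − 0.03964) + 0.404 × 0.03964 = 4.972 + 0.01601 = 4.988 mg/L.

D ≈ 4.99 mg/L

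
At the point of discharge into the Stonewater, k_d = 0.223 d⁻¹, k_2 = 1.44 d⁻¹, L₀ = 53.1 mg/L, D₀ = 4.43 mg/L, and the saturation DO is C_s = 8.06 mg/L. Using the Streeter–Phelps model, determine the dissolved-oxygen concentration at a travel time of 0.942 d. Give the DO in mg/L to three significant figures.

DO ≈ 1.54 mg/L

k_d L₀/(k_2−k_d) = 0.223×53.1/(1.44−0.223) = 11.84/1.217 = 9.730 mg/L.
e^(−k_d t) = e^(−0.223×0.9420) = 0.8105; e^(−k_2 t) = e^(−1.44×0.9420) = 0.2576.
D = 9.730 × (0.8105 − 0.2576) + 4.43 × 0.2576 = 5.380 + 1.141 = 6.521 mg/L.
DO = C_s − D = 8.06 − 6.521 = 1.539 mg/L.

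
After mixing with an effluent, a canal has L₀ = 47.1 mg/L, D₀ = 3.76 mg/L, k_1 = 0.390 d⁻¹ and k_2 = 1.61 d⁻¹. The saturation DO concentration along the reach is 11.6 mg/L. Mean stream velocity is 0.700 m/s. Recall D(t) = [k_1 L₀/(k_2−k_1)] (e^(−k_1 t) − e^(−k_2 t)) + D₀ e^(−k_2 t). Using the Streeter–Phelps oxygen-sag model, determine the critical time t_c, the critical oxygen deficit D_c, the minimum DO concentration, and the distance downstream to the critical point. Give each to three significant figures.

t_c ≈ 0.927 d; D_c ≈ 7.95 mg/L; min DO ≈ 3.65 mg/L; x_c ≈ 56.0 km

At the critical point dD/dt = 0, so k_1 L₀ e^(−k_1 t) = k_2 D. Substituting D(t) from the Streeter–Phelps equation and solving for t gives
t_c = ln[(k_2/k_1)(1 − D₀(k_2−k_1)/(k_1 L₀))] / (k_2−k_1).
Here k_2−k_1 = 1.220 d⁻¹ and 1 − D₀(k_2−k_1)/(k_1 L₀) = 1 − 3.76×1.220/(0.390×47.1) = 0.7503, so
t_c = ln(4.128 × 0.7503) / 1.220 = 1.131 / 1.220 = 0.9267 d.
L(t_c) = L₀ e^(−k_1 t_c) = 47.1 × 0.6967 = 32.81 mg/L, and at the critical point k_2 D_c = k_1 L, so D_c = (0.390/1.61) × 32.81 = 7.949 mg/L.
Minimum DO = C_s − D_c = 11.6 − 7.949 = 3.651 mg/L.
x_c = v t_c = 0.700 m/s × 0.9267 d × 86400 s/d = 56040 m ≈ 56.0 km.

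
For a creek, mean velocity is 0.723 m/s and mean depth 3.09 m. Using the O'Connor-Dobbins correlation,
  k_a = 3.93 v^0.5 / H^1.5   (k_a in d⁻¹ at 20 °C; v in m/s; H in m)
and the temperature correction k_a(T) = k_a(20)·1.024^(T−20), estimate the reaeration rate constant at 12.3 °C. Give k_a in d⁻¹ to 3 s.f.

k_a(20) = 3.93 × 0.723^0.5 / 3.09^1.5 = 3.93 × 0.8503 / 5.432 = 0.6152 d⁻¹.
k_a(12.3) = 0.6152 × 1.024^(12.3−20) = 0.6152 × 0.8331 = 0.5125 d⁻¹.

k_a ≈ 0.513 d⁻¹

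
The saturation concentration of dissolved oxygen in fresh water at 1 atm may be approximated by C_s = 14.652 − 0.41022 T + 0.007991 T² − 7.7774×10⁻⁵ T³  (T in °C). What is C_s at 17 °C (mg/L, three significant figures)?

C_s = 14.652 − 0.41022×17 + 0.007991×17² − 7.7774×10⁻⁵×17³ = 9.606 mg/L.

C_s ≈ 9.61 mg/L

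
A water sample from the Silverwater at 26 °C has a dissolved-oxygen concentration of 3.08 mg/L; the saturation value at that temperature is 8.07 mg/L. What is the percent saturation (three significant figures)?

38.2 % saturation

% saturation = C/C_s × 100 = 3.08/8.07 × 100 = 38.2 %.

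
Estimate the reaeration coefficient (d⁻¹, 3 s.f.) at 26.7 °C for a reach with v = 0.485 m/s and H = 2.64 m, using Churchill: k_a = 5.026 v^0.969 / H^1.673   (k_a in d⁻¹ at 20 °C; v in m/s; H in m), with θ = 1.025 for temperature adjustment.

k_a(20) = 5.026 × 0.485^0.969 / 2.64^1.673 = 5.026 × 0.4960 / 5.074 = 0.4913 d⁻¹.
k_a(26.7) = 0.4913 × 1.025^(26.7−20) = 0.4913 × 1.180 = 0.5797 d⁻¹.

k_a ≈ 0.580 d⁻¹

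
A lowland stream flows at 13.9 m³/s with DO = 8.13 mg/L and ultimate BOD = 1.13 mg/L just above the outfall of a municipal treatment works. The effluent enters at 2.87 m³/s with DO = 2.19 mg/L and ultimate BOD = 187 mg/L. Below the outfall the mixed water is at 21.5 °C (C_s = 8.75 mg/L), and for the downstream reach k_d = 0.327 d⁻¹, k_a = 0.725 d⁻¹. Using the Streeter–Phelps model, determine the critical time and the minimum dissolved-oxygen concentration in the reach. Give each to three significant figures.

Mixed DO = (13.9×8.13 + 2.87×2.19)/(13.9+2.87) = 119.3/16.77 = 7.113 mg/L.
Mixed L₀ = (13.9×1.13 + 2.87×187)/(16.77) = 552.4/16.77 = 32.94 mg/L.
Initial deficit D₀ = C_s − DO₀ = 8.75 − 7.113 = 1.637 mg/L.
t_c = (1/0.3980) ln[(0.725/0.327)(1 − 1.637×0.3980/(0.327×32.94))] = 2.513 × ln(2.083) = 1.844 d.
D_c = (0.327/0.725) × 32.94 × e^(−0.327×1.844) = 0.4510 × 32.94 × 0.5472 = 8.130 mg/L.
Minimum DO = 8.75 − 8.130 = 0.6202 mg/L.

t_c ≈ 1.84 d; minimum DO ≈ 0.620 mg/L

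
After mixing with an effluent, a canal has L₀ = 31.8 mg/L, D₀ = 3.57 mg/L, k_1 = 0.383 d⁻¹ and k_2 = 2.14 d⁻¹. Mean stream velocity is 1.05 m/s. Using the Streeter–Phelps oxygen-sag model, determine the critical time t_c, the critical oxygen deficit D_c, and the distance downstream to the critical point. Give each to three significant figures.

t_c = [1/(k_2−k_1)] ln[(k_2/k_1)(1 − D₀(k_2−k_1)/(k_1 L₀))]
= [1/(2.14−0.383)] ln[(2.14/0.383)(1 − 3.57×1.757/(0.383×31.8))]
= (1/1.757) ln[5.587 × 0.4850] = 0.5692 × ln(2.710) = 0.5692 × 0.9969 = 0.5674 d.
L(t_c) = L₀ e^(−k_1 t_c) = 31.8 × 0.8047 = 25.59 mg/L, and at the critical point k_2 D_c = k_1 L, so D_c = (0.383/2.14) × 25.59 = 4.580 mg/L.
x_c = v t_c = 1.05 m/s × 0.5674 d × 86400 s/d = 51470 m ≈ 51.5 km.

t_c ≈ 0.567 d; D_c ≈ 4.58 mg/L; x_c ≈ 51.5 km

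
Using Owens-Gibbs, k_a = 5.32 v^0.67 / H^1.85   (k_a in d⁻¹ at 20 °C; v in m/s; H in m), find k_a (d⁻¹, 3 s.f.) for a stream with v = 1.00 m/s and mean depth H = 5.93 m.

k_a = 5.32 × 1.00^0.67 / 5.93^1.85 = 5.32 × 1.000 / 26.92 = 0.1976 d⁻¹.

k_a ≈ 0.198 d⁻¹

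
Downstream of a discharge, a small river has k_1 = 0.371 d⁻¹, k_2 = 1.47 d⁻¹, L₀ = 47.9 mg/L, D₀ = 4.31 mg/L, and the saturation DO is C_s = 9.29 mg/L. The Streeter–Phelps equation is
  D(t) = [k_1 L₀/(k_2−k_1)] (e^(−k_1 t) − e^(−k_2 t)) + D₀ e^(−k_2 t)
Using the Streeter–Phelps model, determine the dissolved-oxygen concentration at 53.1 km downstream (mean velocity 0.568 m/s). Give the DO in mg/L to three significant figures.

Travel time t = x/v = 53.1 km / (0.568 m/s) = 53100 m / 0.568 m/s = 93490 s = 1.082 d.
k_1 L₀/(k_2−k_1) = 0.371×47.9/(1.47−0.371) = 17.77/1.099 = 16.17 mg/L.
e^(−k_1 t) = e^(−0.371×1.082) = 0.6694; e^(−k_2 t) = e^(−1.47×1.082) = 0.2038.
D = 16.17 × (0.6694 − 0.2038) + 4.31 × 0.2038 = 7.528 + 0.8784 = 8.406 mg/L.
DO = C_s − D = 9.29 − 8.406 = 0.8836 mg/L.

DO ≈ 0.884 mg/L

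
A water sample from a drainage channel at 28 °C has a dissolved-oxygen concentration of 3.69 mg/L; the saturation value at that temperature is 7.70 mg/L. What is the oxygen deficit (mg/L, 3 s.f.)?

D ≈ 4.01 mg/L

D = C_s − C = 7.70 − 3.69 = 4.01 mg/L.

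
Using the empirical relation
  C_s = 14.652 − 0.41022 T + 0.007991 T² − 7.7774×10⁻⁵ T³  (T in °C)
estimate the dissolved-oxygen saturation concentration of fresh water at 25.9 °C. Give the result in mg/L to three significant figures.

C_s ≈ 8.04 mg/L

C_s = 14.652 − 0.41022×25.9 + 0.007991×25.9² − 7.7774×10⁻⁵×25.9³ = 8.037 mg/L.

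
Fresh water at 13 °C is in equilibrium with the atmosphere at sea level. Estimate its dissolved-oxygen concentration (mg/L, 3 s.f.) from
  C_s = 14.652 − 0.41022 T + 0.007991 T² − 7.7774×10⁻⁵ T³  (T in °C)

C_s ≈ 10.5 mg/L

C_s = 14.652 − 0.41022×13 + 0.007991×13² − 7.7774×10⁻⁵×13³ = 10.50 mg/L.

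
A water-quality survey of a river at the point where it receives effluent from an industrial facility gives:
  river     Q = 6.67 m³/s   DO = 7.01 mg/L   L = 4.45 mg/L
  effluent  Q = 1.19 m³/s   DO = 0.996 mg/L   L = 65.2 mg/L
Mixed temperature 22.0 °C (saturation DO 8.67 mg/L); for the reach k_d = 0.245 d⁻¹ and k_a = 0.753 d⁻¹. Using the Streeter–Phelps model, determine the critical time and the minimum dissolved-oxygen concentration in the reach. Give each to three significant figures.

t_c ≈ 1.24 d; minimum DO ≈ 5.39 mg/L

Mixed DO = (6.67×7.01 + 1.19×0.996)/(6.67+1.19) = 47.94/7.860 = 6.099 mg/L.
Mixed L₀ = (6.67×4.45 + 1.19×65.2)/(7.860) = 107.3/7.860 = 13.65 mg/L.
Initial deficit D₀ = C_s − DO₀ = 8.67 − 6.099 = 2.571 mg/L.
t_c = (1/0.5080) ln[(0.753/0.245)(1 − 2.571×0.5080/(0.245×13.65))] = 1.969 × ln(1.873) = 1.235 d.
D_c = (0.245/0.753) × 13.65 × e^(−0.245×1.235) = 0.3254 × 13.65 × 0.7388 = 3.281 mg/L.
Minimum DO = 8.67 − 3.281 = 5.389 mg/L.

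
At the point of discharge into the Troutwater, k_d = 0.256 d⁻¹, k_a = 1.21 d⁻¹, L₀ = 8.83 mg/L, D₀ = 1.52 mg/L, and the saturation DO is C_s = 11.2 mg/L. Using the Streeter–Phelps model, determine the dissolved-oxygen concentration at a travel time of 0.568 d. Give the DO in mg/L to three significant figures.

k_d L₀/(k_a−k_d) = 0.256×8.83/(1.21−0.256) = 2.260/0.9540 = 2.369 mg/L.
e^(−k_d t) = e^(−0.256×0.5680) = 0.8647; e^(−k_a t) = e^(−1.21×0.5680) = 0.5029.
D = 2.369 × (0.8647 − 0.5029) + 1.52 × 0.5029 = 0.8571 + 0.7645 = 1.622 mg/L.
DO = C_s − D = 11.2 − 1.622 = 9.578 mg/L.

DO ≈ 9.58 mg/L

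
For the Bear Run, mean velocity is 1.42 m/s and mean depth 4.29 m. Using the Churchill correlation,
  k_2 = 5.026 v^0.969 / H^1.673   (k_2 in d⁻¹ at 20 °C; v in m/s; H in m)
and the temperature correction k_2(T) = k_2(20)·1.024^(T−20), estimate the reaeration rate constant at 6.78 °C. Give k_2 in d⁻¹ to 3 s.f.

k_2(20) = 5.026 × 1.42^0.969 / 4.29^1.673 = 5.026 × 1.405 / 11.43 = 0.6176 d⁻¹.
k_2(6.78) = 0.6176 × 1.024^(6.78−20) = 0.6176 × 0.7309 = 0.4514 d⁻¹.

k_2 ≈ 0.451 d⁻¹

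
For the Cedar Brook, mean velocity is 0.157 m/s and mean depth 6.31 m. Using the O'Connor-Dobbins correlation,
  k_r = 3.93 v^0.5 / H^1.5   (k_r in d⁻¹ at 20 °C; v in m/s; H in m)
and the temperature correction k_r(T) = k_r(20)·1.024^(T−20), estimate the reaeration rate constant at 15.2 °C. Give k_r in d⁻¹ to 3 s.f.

k_r ≈ 0.0877 d⁻¹

k_r(20) = 3.93 × 0.157^0.5 / 6.31^1.5 = 3.93 × 0.3962 / 15.85 = 0.09824 d⁻¹.
k_r(15.2) = 0.09824 × 1.024^(15.2−20) = 0.09824 × 0.8924 = 0.08767 d⁻¹.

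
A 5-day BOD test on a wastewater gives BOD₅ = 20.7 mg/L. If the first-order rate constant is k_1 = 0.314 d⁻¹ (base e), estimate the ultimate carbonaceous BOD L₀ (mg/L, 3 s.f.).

L₀ ≈ 26.1 mg/L

BOD₅ = L₀(1 − e^(−5k_1)) ⇒ L₀ = BOD₅ / (1 − e^(−5×0.314))
= 20.7 / (1 − 0.2080) = 20.7 / 0.7920 = 26.14 mg/L.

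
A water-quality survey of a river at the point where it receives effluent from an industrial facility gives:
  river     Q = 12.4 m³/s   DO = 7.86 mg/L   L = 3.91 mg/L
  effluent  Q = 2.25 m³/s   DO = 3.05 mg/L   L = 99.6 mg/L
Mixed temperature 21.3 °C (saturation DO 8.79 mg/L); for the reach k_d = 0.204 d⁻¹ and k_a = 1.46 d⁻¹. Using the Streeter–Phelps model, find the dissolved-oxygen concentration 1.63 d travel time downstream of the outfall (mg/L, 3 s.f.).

Mixed DO = (12.4×7.86 + 2.25×3.05)/(12.4+2.25) = 104.3/14.65 = 7.121 mg/L.
Mixed L₀ = (12.4×3.91 + 2.25×99.6)/(14.65) = 272.6/14.65 = 18.61 mg/L.
Initial deficit D₀ = C_s − DO₀ = 8.79 − 7.121 = 1.669 mg/L.
D(1.63) = [0.204×18.61/(1.46−0.204)](e^(−0.204×1.63) − e^(−1.46×1.63)) + 1.669 e^(−1.46×1.63)
= 3.022 × (0.7171 − 0.09257) + 1.669 × 0.09257 = 2.042 mg/L.
DO = 8.79 − 2.042 = 6.748 mg/L.

DO ≈ 6.75 mg/L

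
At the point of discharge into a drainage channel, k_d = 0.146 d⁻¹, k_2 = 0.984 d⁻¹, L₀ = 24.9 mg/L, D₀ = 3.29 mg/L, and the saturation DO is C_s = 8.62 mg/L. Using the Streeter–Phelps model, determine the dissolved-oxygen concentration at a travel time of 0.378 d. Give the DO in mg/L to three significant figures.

k_d L₀/(k_2−k_d) = 0.146×24.9/(0.984−0.146) = 3.635/0.8380 = 4.338 mg/L.
e^(−k_d t) = e^(−0.146×0.3780) = 0.9463; e^(−k_2 t) = e^(−0.984×0.3780) = 0.6894.
D = 4.338 × (0.9463 − 0.6894) + 3.29 × 0.6894 = 1.115 + 2.268 = 3.383 mg/L.
DO = C_s − D = 8.62 − 3.383 = 5.237 mg/L.

DO ≈ 5.24 mg/L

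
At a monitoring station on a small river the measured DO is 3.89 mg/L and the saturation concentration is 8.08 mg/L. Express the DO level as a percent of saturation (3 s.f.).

48.1 % saturation

% saturation = C/C_s × 100 = 3.89/8.08 × 100 = 48.1 %.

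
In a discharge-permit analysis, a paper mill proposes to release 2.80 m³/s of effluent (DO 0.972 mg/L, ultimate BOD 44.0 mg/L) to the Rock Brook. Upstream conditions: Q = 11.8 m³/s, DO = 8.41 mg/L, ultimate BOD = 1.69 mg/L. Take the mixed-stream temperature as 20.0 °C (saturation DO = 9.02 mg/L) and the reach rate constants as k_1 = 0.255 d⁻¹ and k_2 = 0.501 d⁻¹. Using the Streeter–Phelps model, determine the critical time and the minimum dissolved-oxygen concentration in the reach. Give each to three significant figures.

Mixed DO = (11.8×8.41 + 2.80×0.972)/(11.8+2.80) = 102.0/14.60 = 6.984 mg/L.
Mixed L₀ = (11.8×1.69 + 2.80×44.0)/(14.60) = 143.1/14.60 = 9.804 mg/L.
Initial deficit D₀ = C_s − DO₀ = 9.02 − 6.984 = 2.036 mg/L.
t_c = (1/0.2460) ln[(0.501/0.255)(1 − 2.036×0.2460/(0.255×9.804))] = 4.065 × ln(1.571) = 1.836 d.
D_c = (0.255/0.501) × 9.804 × e^(−0.255×1.836) = 0.5090 × 9.804 × 0.6261 = 3.124 mg/L.
Minimum DO = 9.02 − 3.124 = 5.896 mg/L.

t_c ≈ 1.84 d; minimum DO ≈ 5.90 mg/L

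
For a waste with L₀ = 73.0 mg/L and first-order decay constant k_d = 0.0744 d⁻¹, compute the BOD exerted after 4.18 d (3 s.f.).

y ≈ 19.5 mg/L

y_t = L₀(1 − e^(−k_d t)) = 73.0 × (1 − e^(−0.0744×4.18))
= 73.0 × (1 − 0.7327) = 73.0 × 0.2673 = 19.51 mg/L.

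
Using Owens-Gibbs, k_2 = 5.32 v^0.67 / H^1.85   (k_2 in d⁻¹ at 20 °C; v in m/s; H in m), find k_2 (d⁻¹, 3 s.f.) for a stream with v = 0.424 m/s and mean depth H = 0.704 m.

k_2 ≈ 5.73 d⁻¹

k_2 = 5.32 × 0.424^0.67 / 0.704^1.85 = 5.32 × 0.5628 / 0.5224 = 5.731 d⁻¹.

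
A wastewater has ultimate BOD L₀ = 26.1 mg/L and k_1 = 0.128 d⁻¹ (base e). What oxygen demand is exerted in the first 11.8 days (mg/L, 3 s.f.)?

y ≈ 20.3 mg/L

y_t = L₀(1 − e^(−k_1 t)) = 26.1 × (1 − e^(−0.128×11.8))
= 26.1 × (1 − 0.2208) = 26.1 × 0.7792 = 20.34 mg/L.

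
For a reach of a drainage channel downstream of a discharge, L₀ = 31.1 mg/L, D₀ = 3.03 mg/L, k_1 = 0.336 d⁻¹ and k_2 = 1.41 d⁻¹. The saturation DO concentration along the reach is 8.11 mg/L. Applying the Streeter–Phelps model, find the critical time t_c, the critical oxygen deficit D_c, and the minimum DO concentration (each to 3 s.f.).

t_c ≈ 0.988 d; D_c ≈ 5.32 mg/L; min DO ≈ 2.79 mg/L

t_c = [1/(k_2−k_1)] ln[(k_2/k_1)(1 − D₀(k_2−k_1)/(k_1 L₀))]
= [1/(1.41−0.336)] ln[(1.41/0.336)(1 − 3.03×1.074/(0.336×31.1))]
= (1/1.074) ln[4.196 × 0.6886] = 0.9311 × ln(2.890) = 0.9311 × 1.061 = 0.9880 d.
D_c = (k_1/k_2) L₀ e^(−k_1 t_c) = (0.336/1.41) × 31.1 × e^(−0.336×0.9880) = 0.2383 × 31.1 × 0.7175 = 5.318 mg/L.
Minimum DO = C_s − D_c = 8.11 − 5.318 = 2.792 mg/L.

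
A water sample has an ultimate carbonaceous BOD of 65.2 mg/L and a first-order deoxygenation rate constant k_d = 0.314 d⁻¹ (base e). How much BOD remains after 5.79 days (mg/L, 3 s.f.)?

L ≈ 10.6 mg/L

L_t = L₀ e^(−k_d t) = 65.2 × e^(−0.314×5.79) = 65.2 × 0.1623 = 10.58 mg/L.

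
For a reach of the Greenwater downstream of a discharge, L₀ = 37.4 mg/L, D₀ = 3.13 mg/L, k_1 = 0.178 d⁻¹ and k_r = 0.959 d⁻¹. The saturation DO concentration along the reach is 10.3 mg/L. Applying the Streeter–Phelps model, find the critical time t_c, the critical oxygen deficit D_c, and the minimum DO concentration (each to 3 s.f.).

t_c ≈ 1.57 d; D_c ≈ 5.25 mg/L; min DO ≈ 5.05 mg/L

With k_r/k_1 = 5.388 and 1 − D₀(k_r−k_1)/(k_1 L₀) = 0.6328,
t_c = ln(5.388 × 0.6328) / (0.959 − 0.178) = ln(3.409) / 0.7810 = 1.227/0.7810 = 1.570 d.
L(t_c) = L₀ e^(−k_1 t_c) = 37.4 × 0.7561 = 28.28 mg/L, and at the critical point k_r D_c = k_1 L, so D_c = (0.178/0.959) × 28.28 = 5.249 mg/L.
Minimum DO = C_s − D_c = 10.3 − 5.249 = 5.051 mg/L.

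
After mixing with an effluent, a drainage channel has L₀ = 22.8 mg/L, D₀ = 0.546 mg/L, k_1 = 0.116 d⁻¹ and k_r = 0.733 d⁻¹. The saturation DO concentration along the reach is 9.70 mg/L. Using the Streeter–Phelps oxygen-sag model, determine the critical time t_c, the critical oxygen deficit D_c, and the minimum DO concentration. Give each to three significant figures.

t_c ≈ 2.77 d; D_c ≈ 2.62 mg/L; min DO ≈ 7.08 mg/L

At the critical point dD/dt = 0, so k_1 L₀ e^(−k_1 t) = k_r D. Substituting D(t) from the Streeter–Phelps equation and solving for t gives
t_c = ln[(k_r/k_1)(1 − D₀(k_r−k_1)/(k_1 L₀))] / (k_r−k_1).
Here k_r−k_1 = 0.6170 d⁻¹ and 1 − D₀(k_r−k_1)/(k_1 L₀) = 1 − 0.546×0.6170/(0.116×22.8) = 0.8726, so
t_c = ln(6.319 × 0.8726) / 0.6170 = 1.707 / 0.6170 = 2.767 d.
D_c = (k_1/k_r) L₀ e^(−k_1 t_c) = (0.116/0.733) × 22.8 × e^(−0.116×2.767) = 0.1583 × 22.8 × 0.7254 = 2.618 mg/L.
Minimum DO = C_s − D_c = 9.70 − 2.618 = 7.082 mg/L.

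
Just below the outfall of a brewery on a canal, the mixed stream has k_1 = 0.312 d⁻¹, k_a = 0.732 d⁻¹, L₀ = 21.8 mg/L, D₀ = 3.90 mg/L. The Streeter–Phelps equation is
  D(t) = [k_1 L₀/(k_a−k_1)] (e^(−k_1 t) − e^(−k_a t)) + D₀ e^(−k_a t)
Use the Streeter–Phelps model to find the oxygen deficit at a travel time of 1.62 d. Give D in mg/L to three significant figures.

k_1 L₀/(k_a−k_1) = 0.312×21.8/(0.732−0.312) = 6.802/0.4200 = 16.19 mg/L.
e^(−k_1 t) = e^(−0.312×1.620) = 0.6032; e^(−k_a t) = e^(−0.732×1.620) = 0.3055.
D = 16.19 × (0.6032 − 0.3055) + 3.90 × 0.3055 = 4.822 + 1.191 = 6.013 mg/L.

D ≈ 6.01 mg/L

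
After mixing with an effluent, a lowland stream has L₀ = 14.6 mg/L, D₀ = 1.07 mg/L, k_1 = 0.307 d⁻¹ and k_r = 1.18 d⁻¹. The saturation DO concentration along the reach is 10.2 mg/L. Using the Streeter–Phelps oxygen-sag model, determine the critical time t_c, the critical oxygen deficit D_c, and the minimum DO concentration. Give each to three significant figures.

With k_r/k_1 = 3.844 and 1 − D₀(k_r−k_1)/(k_1 L₀) = 0.7916,
t_c = ln(3.844 × 0.7916) / (1.18 − 0.307) = ln(3.043) / 0.8730 = 1.113/0.8730 = 1.275 d.
L(t_c) = L₀ e^(−k_1 t_c) = 14.6 × 0.6762 = 9.872 mg/L, and at the critical point k_r D_c = k_1 L, so D_c = (0.307/1.18) × 9.872 = 2.568 mg/L.
Minimum DO = C_s − D_c = 10.2 − 2.568 = 7.632 mg/L.

t_c ≈ 1.27 d; D_c ≈ 2.57 mg/L; min DO ≈ 7.63 mg/L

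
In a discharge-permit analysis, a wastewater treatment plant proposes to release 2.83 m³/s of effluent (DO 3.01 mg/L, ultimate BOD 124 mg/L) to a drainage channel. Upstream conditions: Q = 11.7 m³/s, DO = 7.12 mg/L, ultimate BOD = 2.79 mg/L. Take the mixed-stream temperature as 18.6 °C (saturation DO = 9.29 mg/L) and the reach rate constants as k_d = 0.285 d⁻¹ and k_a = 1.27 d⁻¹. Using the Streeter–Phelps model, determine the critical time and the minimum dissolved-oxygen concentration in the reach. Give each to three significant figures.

Mixed DO = (11.7×7.12 + 2.83×3.01)/(11.7+2.83) = 91.82/14.53 = 6.319 mg/L.
Mixed L₀ = (11.7×2.79 + 2.83×124)/(14.53) = 383.6/14.53 = 26.40 mg/L.
Initial deficit D₀ = C_s − DO₀ = 9.29 − 6.319 = 2.971 mg/L.
t_c = (1/0.9850) ln[(1.27/0.285)(1 − 2.971×0.9850/(0.285×26.40))] = 1.015 × ln(2.723) = 1.017 d.
D_c = (0.285/1.27) × 26.40 × e^(−0.285×1.017) = 0.2244 × 26.40 × 0.7484 = 4.433 mg/L.
Minimum DO = 9.29 − 4.433 = 4.857 mg/L.

t_c ≈ 1.02 d; minimum DO ≈ 4.86 mg/L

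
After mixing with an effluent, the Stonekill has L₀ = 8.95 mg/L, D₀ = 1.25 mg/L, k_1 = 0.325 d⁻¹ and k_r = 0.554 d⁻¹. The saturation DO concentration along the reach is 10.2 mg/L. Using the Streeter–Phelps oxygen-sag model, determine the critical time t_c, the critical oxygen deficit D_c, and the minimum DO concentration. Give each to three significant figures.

t_c ≈ 1.88 d; D_c ≈ 2.85 mg/L; min DO ≈ 7.35 mg/L

With k_r/k_1 = 1.705 and 1 − D₀(k_r−k_1)/(k_1 L₀) = 0.9016,
t_c = ln(1.705 × 0.9016) / (0.554 − 0.325) = ln(1.537) / 0.2290 = 0.4297/0.2290 = 1.877 d.
D_c = (k_1/k_r) L₀ e^(−k_1 t_c) = (0.325/0.554) × 8.95 × e^(−0.325×1.877) = 0.5866 × 8.95 × 0.5434 = 2.853 mg/L.
Minimum DO = C_s − D_c = 10.2 − 2.853 = 7.347 mg/L.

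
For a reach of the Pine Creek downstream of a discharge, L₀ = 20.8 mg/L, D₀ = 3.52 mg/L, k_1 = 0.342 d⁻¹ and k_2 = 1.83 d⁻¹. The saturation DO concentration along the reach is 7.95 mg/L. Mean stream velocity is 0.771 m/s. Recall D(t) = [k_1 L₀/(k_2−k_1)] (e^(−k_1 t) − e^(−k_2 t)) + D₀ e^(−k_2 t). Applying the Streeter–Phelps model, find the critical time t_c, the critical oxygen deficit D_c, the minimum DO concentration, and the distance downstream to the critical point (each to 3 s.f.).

t_c ≈ 0.231 d; D_c ≈ 3.59 mg/L; min DO ≈ 4.36 mg/L; x_c ≈ 15.4 km

At the critical point dD/dt = 0, so k_1 L₀ e^(−k_1 t) = k_2 D. Substituting D(t) from the Streeter–Phelps equation and solving for t gives
t_c = ln[(k_2/k_1)(1 − D₀(k_2−k_1)/(k_1 L₀))] / (k_2−k_1).
Here k_2−k_1 = 1.488 d⁻¹ and 1 − D₀(k_2−k_1)/(k_1 L₀) = 1 − 3.52×1.488/(0.342×20.8) = 0.2637, so
t_c = ln(5.351 × 0.2637) / 1.488 = 0.3443 / 1.488 = 0.2314 d.
L(t_c) = L₀ e^(−k_1 t_c) = 20.8 × 0.9239 = 19.22 mg/L, and at the critical point k_2 D_c = k_1 L, so D_c = (0.342/1.83) × 19.22 = 3.591 mg/L.
Minimum DO = C_s − D_c = 7.95 − 3.591 = 4.359 mg/L.
x_c = v t_c = 0.771 m/s × 0.2314 d × 86400 s/d = 15410 m ≈ 15.4 km.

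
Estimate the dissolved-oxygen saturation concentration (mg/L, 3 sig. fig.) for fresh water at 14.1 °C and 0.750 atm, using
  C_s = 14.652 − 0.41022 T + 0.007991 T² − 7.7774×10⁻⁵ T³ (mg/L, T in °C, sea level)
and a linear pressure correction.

C_s ≈ 7.68 mg/L

At sea level: C_s = 14.652 − 0.41022×14.1 + 0.007991×14.1² − 7.7774×10⁻⁵×14.1³ = 10.24 mg/L.
Pressure correction: C_s' = 10.24 × 0.750 = 7.679 mg/L.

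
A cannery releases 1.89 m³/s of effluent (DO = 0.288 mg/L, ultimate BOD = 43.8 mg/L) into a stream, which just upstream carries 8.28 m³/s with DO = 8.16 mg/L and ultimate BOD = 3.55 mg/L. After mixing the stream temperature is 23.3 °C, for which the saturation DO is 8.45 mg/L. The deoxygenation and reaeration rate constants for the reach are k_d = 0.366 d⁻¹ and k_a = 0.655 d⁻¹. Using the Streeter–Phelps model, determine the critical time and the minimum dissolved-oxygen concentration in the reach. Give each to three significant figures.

Mixed DO = (8.28×8.16 + 1.89×0.288)/(8.28+1.89) = 68.11/10.17 = 6.697 mg/L.
Mixed L₀ = (8.28×3.55 + 1.89×43.8)/(10.17) = 112.2/10.17 = 11.03 mg/L.
Initial deficit D₀ = C_s − DO₀ = 8.45 − 6.697 = 1.753 mg/L.
t_c = (1/0.2890) ln[(0.655/0.366)(1 − 1.753×0.2890/(0.366×11.03))] = 3.460 × ln(1.565) = 1.550 d.
D_c = (0.366/0.655) × 11.03 × e^(−0.366×1.550) = 0.5588 × 11.03 × 0.5671 = 3.495 mg/L.
Minimum DO = 8.45 − 3.495 = 4.955 mg/L.

t_c ≈ 1.55 d; minimum DO ≈ 4.95 mg/L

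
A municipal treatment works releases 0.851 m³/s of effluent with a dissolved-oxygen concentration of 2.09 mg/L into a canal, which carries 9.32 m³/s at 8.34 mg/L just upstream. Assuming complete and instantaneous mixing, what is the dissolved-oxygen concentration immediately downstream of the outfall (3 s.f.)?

Flow-weighted mixing: C = (Q_r C_r + Q_w C_w)/(Q_r + Q_w)
= (9.32×8.34 + 0.851×2.09)/(9.32 + 0.851) = 79.51/10.17 = 7.817 mg/L.

7.82 mg/L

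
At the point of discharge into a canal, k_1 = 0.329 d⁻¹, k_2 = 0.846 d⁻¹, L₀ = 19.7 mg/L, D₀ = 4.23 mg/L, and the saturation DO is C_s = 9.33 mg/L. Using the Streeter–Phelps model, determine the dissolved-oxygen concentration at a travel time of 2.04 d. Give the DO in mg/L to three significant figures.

k_1 L₀/(k_2−k_1) = 0.329×19.7/(0.846−0.329) = 6.481/0.5170 = 12.54 mg/L.
e^(−k_1 t) = e^(−0.329×2.040) = 0.5111; e^(−k_2 t) = e^(−0.846×2.040) = 0.1780.
D = 12.54 × (0.5111 − 0.1780) + 4.23 × 0.1780 = 4.176 + 0.7530 = 4.929 mg/L.
DO = C_s − D = 9.33 − 4.929 = 4.401 mg/L.

DO ≈ 4.40 mg/L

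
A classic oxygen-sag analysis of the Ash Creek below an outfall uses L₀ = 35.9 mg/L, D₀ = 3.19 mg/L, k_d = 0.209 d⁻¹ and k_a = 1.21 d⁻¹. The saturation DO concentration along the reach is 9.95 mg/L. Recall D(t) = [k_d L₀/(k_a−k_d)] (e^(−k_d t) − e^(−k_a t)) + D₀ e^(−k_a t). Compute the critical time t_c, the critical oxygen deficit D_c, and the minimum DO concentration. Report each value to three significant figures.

At the critical point dD/dt = 0, so k_d L₀ e^(−k_d t) = k_a D. Substituting D(t) from the Streeter–Phelps equation and solving for t gives
t_c = ln[(k_a/k_d)(1 − D₀(k_a−k_d)/(k_d L₀))] / (k_a−k_d).
Here k_a−k_d = 1.001 d⁻¹ and 1 − D₀(k_a−k_d)/(k_d L₀) = 1 − 3.19×1.001/(0.209×35.9) = 0.5744, so
t_c = ln(5.789 × 0.5744) / 1.001 = 1.202 / 1.001 = 1.200 d.
L(t_c) = L₀ e^(−k_d t_c) = 35.9 × 0.7781 = 27.93 mg/L, and at the critical point k_a D_c = k_d L, so D_c = (0.209/1.21) × 27.93 = 4.825 mg/L.
Minimum DO = C_s − D_c = 9.95 − 4.825 = 5.125 mg/L.

t_c ≈ 1.20 d; D_c ≈ 4.82 mg/L; min DO ≈ 5.13 mg/L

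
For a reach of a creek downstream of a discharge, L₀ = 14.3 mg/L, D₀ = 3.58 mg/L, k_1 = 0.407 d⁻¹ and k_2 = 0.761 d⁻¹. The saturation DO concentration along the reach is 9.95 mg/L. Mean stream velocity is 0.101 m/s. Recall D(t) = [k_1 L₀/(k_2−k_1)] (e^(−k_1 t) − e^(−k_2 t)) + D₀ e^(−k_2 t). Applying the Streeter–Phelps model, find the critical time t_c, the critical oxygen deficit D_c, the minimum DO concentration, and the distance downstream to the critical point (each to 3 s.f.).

t_c ≈ 1.07 d; D_c ≈ 4.94 mg/L; min DO ≈ 5.01 mg/L; x_c ≈ 9.37 km

With k_2/k_1 = 1.870 and 1 − D₀(k_2−k_1)/(k_1 L₀) = 0.7823,
t_c = ln(1.870 × 0.7823) / (0.761 − 0.407) = ln(1.463) / 0.3540 = 0.3802/0.3540 = 1.074 d.
L(t_c) = L₀ e^(−k_1 t_c) = 14.3 × 0.6459 = 9.236 mg/L, and at the critical point k_2 D_c = k_1 L, so D_c = (0.407/0.761) × 9.236 = 4.940 mg/L.
Minimum DO = C_s − D_c = 9.95 − 4.940 = 5.010 mg/L.
x_c = v t_c = 0.101 m/s × 1.074 d × 86400 s/d = 9373 m ≈ 9.37 km.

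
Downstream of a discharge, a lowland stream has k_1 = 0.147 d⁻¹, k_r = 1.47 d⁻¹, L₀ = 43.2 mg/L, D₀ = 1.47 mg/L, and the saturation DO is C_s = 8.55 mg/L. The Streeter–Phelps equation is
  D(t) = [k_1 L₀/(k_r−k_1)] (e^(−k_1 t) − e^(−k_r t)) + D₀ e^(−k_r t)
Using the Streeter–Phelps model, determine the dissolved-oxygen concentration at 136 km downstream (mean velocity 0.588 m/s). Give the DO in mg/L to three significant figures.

DO ≈ 5.38 mg/L

Travel time t = x/v = 136 km / (0.588 m/s) = 136000 m / 0.588 m/s = 231300 s = 2.677 d.
k_1 L₀/(k_r−k_1) = 0.147×43.2/(1.47−0.147) = 6.350/1.323 = 4.800 mg/L.
e^(−k_1 t) = e^(−0.147×2.677) = 0.6747; e^(−k_r t) = e^(−1.47×2.677) = 0.01954.
D = 4.800 × (0.6747 − 0.01954) + 1.47 × 0.01954 = 3.145 + 0.02873 = 3.173 mg/L.
DO = C_s − D = 8.55 − 3.173 = 5.377 mg/L.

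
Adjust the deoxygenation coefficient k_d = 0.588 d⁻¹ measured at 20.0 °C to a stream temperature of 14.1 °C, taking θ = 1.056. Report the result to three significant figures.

k_d(T₂) = k_d(T₁) · θ^(T₂−T₁) = 0.588 × 1.056^(14.1−20.0)
= 0.588 × 1.056^-5.90 = 0.588 × 0.7251 = 0.4263 d⁻¹.

k_d ≈ 0.426 d⁻¹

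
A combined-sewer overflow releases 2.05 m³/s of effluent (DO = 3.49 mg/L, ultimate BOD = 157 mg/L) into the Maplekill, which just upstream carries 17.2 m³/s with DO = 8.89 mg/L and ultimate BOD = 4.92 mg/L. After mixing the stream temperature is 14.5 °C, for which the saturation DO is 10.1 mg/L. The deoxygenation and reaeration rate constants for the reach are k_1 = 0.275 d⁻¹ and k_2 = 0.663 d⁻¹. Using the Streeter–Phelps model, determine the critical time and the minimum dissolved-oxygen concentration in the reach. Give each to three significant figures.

Mixed DO = (17.2×8.89 + 2.05×3.49)/(17.2+2.05) = 160.1/19.25 = 8.315 mg/L.
Mixed L₀ = (17.2×4.92 + 2.05×157)/(19.25) = 406.5/19.25 = 21.12 mg/L.
Initial deficit D₀ = C_s − DO₀ = 10.1 − 8.315 = 1.785 mg/L.
t_c = (1/0.3880) ln[(0.663/0.275)(1 − 1.785×0.3880/(0.275×21.12))] = 2.577 × ln(2.123) = 1.941 d.
D_c = (0.275/0.663) × 21.12 × e^(−0.275×1.941) = 0.4148 × 21.12 × 0.5864 = 5.136 mg/L.
Minimum DO = 10.1 − 5.136 = 4.964 mg/L.

t_c ≈ 1.94 d; minimum DO ≈ 4.96 mg/L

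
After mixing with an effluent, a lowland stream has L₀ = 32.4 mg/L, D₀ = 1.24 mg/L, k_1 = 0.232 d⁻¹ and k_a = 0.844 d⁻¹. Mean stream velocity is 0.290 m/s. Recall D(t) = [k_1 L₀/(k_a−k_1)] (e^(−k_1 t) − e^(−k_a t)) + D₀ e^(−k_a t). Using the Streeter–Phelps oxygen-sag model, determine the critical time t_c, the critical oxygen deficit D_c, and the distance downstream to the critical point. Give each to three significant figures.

t_c ≈ 1.94 d; D_c ≈ 5.68 mg/L; x_c ≈ 48.5 km

t_c = [1/(k_a−k_1)] ln[(k_a/k_1)(1 − D₀(k_a−k_1)/(k_1 L₀))]
= [1/(0.844−0.232)] ln[(0.844/0.232)(1 − 1.24×0.6120/(0.232×32.4))]
= (1/0.6120) ln[3.638 × 0.8990] = 1.634 × ln(3.271) = 1.634 × 1.185 = 1.936 d.
D_c = (k_1/k_a) L₀ e^(−k_1 t_c) = (0.232/0.844) × 32.4 × e^(−0.232×1.936) = 0.2749 × 32.4 × 0.6381 = 5.683 mg/L.
x_c = v t_c = 0.290 m/s × 1.936 d × 86400 s/d = 48510 m ≈ 48.5 km.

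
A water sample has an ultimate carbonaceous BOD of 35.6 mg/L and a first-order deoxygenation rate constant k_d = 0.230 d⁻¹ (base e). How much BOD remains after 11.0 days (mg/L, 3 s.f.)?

L ≈ 2.84 mg/L

L_t = L₀ e^(−k_d t) = 35.6 × e^(−0.230×11.0) = 35.6 × 0.07966 = 2.836 mg/L.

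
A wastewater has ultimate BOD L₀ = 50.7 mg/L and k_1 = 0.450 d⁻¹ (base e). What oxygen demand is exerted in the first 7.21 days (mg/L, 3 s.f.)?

y_t = L₀(1 − e^(−k_1 t)) = 50.7 × (1 − e^(−0.450×7.21))
= 50.7 × (1 − 0.03899) = 50.7 × 0.9610 = 48.72 mg/L.

y ≈ 48.7 mg/L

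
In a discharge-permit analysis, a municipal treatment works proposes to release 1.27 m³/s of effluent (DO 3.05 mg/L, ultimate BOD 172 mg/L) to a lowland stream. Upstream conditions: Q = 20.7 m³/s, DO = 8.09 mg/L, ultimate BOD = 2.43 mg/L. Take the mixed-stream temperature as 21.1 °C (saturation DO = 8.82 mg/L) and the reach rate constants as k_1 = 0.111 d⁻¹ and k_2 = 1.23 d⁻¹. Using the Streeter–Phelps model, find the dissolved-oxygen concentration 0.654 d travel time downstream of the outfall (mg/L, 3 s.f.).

Mixed DO = (20.7×8.09 + 1.27×3.05)/(20.7+1.27) = 171.3/21.97 = 7.799 mg/L.
Mixed L₀ = (20.7×2.43 + 1.27×172)/(21.97) = 268.7/21.97 = 12.23 mg/L.
Initial deficit D₀ = C_s − DO₀ = 8.82 − 7.799 = 1.021 mg/L.
D(0.654) = [0.111×12.23/(1.23−0.111)](e^(−0.111×0.654) − e^(−1.23×0.654)) + 1.021 e^(−1.23×0.654)
= 1.213 × (0.9300 − 0.4473) + 1.021 × 0.4473 = 1.043 mg/L.
DO = 8.82 − 1.043 = 7.777 mg/L.

DO ≈ 7.78 mg/L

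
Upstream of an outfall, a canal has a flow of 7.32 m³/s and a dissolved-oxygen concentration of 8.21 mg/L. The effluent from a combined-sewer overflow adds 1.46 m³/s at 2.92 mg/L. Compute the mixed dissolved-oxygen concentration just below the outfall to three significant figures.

7.33 mg/L

Flow-weighted mixing: C = (Q_r C_r + Q_w C_w)/(Q_r + Q_w)
= (7.32×8.21 + 1.46×2.92)/(7.32 + 1.46) = 64.36/8.780 = 7.330 mg/L.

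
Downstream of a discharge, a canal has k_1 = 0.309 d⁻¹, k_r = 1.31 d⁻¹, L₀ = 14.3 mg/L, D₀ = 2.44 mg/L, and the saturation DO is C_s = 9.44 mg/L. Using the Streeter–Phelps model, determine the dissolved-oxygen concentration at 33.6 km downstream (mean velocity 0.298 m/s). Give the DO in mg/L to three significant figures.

DO ≈ 6.85 mg/L

Travel time t = x/v = 33.6 km / (0.298 m/s) = 33600 m / 0.298 m/s = 112800 s = 1.305 d.
k_1 L₀/(k_r−k_1) = 0.309×14.3/(1.31−0.309) = 4.419/1.001 = 4.414 mg/L.
e^(−k_1 t) = e^(−0.309×1.305) = 0.6681; e^(−k_r t) = e^(−1.31×1.305) = 0.1809.
D = 4.414 × (0.6681 − 0.1809) + 2.44 × 0.1809 = 2.151 + 0.4415 = 2.592 mg/L.
DO = C_s − D = 9.44 − 2.592 = 6.848 mg/L.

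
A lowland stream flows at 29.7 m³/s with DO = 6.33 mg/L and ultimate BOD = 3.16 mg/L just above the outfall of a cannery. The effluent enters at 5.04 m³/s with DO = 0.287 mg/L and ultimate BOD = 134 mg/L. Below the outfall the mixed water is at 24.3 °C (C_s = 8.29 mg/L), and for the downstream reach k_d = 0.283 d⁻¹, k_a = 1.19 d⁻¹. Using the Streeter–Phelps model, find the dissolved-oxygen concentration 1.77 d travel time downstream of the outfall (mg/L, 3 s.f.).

DO ≈ 4.60 mg/L

Mixed DO = (29.7×6.33 + 5.04×0.287)/(29.7+5.04) = 189.4/34.74 = 5.453 mg/L.
Mixed L₀ = (29.7×3.16 + 5.04×134)/(34.74) = 769.2/34.74 = 22.14 mg/L.
Initial deficit D₀ = C_s − DO₀ = 8.29 − 5.453 = 2.837 mg/L.
D(1.77) = [0.283×22.14/(1.19−0.283)](e^(−0.283×1.77) − e^(−1.19×1.77)) + 2.837 e^(−1.19×1.77)
= 6.909 × (0.6060 − 0.1217) + 2.837 × 0.1217 = 3.691 mg/L.
DO = 8.29 − 3.691 = 4.599 mg/L.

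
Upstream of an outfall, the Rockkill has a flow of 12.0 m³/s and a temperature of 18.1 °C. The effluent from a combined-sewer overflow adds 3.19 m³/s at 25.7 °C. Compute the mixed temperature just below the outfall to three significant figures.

19.7 °C

Flow-weighted mixing: C = (Q_r C_r + Q_w C_w)/(Q_r + Q_w)
= (12.0×18.1 + 3.19×25.7)/(12.0 + 3.19) = 299.2/15.19 = 19.70 °C.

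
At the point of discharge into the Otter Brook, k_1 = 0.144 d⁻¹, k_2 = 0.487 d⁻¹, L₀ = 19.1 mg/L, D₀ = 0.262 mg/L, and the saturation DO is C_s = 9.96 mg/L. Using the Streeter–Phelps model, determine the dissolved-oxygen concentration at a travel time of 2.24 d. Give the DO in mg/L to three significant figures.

k_1 L₀/(k_2−k_1) = 0.144×19.1/(0.487−0.144) = 2.750/0.3430 = 8.019 mg/L.
e^(−k_1 t) = e^(−0.144×2.240) = 0.7243; e^(−k_2 t) = e^(−0.487×2.240) = 0.3359.
D = 8.019 × (0.7243 − 0.3359) + 0.262 × 0.3359 = 3.114 + 0.08801 = 3.202 mg/L.
DO = C_s − D = 9.96 − 3.202 = 6.758 mg/L.

DO ≈ 6.76 mg/L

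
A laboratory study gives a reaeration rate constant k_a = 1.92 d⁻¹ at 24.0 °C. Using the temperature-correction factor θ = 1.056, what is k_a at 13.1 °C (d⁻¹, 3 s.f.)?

k_a ≈ 1.06 d⁻¹

k_a(T₂) = k_a(T₁) · θ^(T₂−T₁) = 1.92 × 1.056^(13.1−24.0)
= 1.92 × 1.056^-10.9 = 1.92 × 0.5522 = 1.060 d⁻¹.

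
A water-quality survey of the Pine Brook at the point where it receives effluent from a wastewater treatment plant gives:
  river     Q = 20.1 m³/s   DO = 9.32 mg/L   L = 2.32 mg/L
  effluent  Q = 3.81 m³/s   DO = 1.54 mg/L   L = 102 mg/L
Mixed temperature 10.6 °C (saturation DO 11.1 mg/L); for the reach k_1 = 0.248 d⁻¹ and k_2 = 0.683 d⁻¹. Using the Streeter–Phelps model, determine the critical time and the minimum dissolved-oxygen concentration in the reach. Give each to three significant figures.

Mixed DO = (20.1×9.32 + 3.81×1.54)/(20.1+3.81) = 193.2/23.91 = 8.080 mg/L.
Mixed L₀ = (20.1×2.32 + 3.81×102)/(23.91) = 435.3/23.91 = 18.20 mg/L.
Initial deficit D₀ = C_s − DO₀ = 11.1 − 8.080 = 3.020 mg/L.
t_c = (1/0.4350) ln[(0.683/0.248)(1 − 3.020×0.4350/(0.248×18.20))] = 2.299 × ln(1.953) = 1.538 d.
D_c = (0.248/0.683) × 18.20 × e^(−0.248×1.538) = 0.3631 × 18.20 × 0.6828 = 4.513 mg/L.
Minimum DO = 11.1 − 4.513 = 6.587 mg/L.

t_c ≈ 1.54 d; minimum DO ≈ 6.59 mg/L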